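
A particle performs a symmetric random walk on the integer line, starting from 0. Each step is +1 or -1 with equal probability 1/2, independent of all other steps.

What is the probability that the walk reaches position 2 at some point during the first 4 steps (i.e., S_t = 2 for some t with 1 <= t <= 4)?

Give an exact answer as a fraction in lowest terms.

Answer: 3/8

Derivation:
Count via complement. Let g(t,s) = #length-t paths at position s with S_1..S_t all ≠ 2.
g(t,s) = g(t-1,s-1) + g(t-1,s+1) for s ≠ 2; g(t,2) = 0.
t=0: g(0,0)=1
t=1: g(1,-1)=1 g(1,1)=1
t=2: g(2,-2)=1 g(2,0)=2
t=3: g(3,-3)=1 g(3,-1)=3 g(3,1)=2
t=4: g(4,-4)=1 g(4,-2)=4 g(4,0)=5
Paths never hitting 2: Σ_s g(4,s) = 10
Paths hitting 2: 2^4 - 10 = 6
P = 6/16 = 3/8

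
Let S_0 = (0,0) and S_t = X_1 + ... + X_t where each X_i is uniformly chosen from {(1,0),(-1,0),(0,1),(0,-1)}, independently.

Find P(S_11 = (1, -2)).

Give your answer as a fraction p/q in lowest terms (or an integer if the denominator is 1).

Answer: 38115/1048576

Derivation:
Let h be the number of horizontal steps (so 11-h are vertical). To end at (1,-2) need (h+1)/2 right-steps and ((11-h)-2)/2 up-steps.
Sum over h with 1 ≤ h ≤ 9, h ≡ 1 (mod 2), 11-h ≡ 0 (mod 2):
h=1: C(11,1)·C(1,1)·C(10,4) = 11·1·210 = 2310
h=3: C(11,3)·C(3,2)·C(8,3) = 165·3·56 = 27720
h=5: C(11,5)·C(5,3)·C(6,2) = 462·10·15 = 69300
h=7: C(11,7)·C(7,4)·C(4,1) = 330·35·4 = 46200
h=9: C(11,9)·C(9,5)·C(2,0) = 55·126·1 = 6930
Total favorable: 152460
Total paths: 4^11 = 4194304
P = 152460/4194304 = 38115/1048576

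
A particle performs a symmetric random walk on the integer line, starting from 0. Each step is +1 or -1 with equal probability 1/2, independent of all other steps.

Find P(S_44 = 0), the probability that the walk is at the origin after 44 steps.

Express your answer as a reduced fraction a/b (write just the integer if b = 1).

Answer: 263012370465/2199023255552

Derivation:
To return to 0 after 44 steps: need exactly 22 steps of +1 and 22 of -1.
Favorable paths: C(44,22) = 2104098963720
Total paths: 2^44 = 17592186044416
P = 2104098963720/17592186044416 = 263012370465/2199023255552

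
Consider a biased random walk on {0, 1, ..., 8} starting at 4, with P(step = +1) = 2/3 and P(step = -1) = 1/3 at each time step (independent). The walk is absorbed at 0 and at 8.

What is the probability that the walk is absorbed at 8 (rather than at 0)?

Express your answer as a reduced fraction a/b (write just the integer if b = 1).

Answer: 16/17

Derivation:
Biased walk: p = 2/3, q = 1/3, r = q/p = 1/2
Gambler's ruin: P(hit 8 before 0 | start at 4) = (1 - r^a)/(1 - r^N)
r^4 = 1/16; r^8 = 1/256
P = (1 - 1/16) / (1 - 1/256) = 15/16 / 255/256 = 16/17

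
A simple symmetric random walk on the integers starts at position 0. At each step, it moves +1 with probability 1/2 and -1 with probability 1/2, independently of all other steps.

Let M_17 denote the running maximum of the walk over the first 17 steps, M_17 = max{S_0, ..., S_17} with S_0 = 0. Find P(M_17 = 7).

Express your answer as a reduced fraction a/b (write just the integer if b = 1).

Let M_17 = max(S_0,...,S_17). Use the reflection principle: for j ≥ 1, #{paths with M_17 ≥ j} = #{S_17 ≥ j} + #{S_17 ≥ j+1}.
By reflection, #{M_17 ≥ 7} = #{S_17 ≥ 7} + #{S_17 ≥ 8} = 9402 + 3214 = 12616.
#{M_17 ≥ 8} = #{S_17 ≥ 8} + #{S_17 ≥ 9} = 3214 + 3214 = 6428.
#{M_17 = 7} = 12616 - 6428 = 6188.
P(M_17 = 7) = 6188/131072 = 1547/32768

Answer: 1547/32768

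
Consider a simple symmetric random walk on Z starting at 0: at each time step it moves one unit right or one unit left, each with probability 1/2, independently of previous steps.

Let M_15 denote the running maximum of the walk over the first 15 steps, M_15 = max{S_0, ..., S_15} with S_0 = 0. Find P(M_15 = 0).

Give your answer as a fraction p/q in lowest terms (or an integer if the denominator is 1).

Let M_15 = max(S_0,...,S_15). Use the reflection principle: for j ≥ 1, #{paths with M_15 ≥ j} = #{S_15 ≥ j} + #{S_15 ≥ j+1}.
P(M_15 ≥ 0) = 1 since S_0 = 0, so #{M_15 ≥ 0} = 32768.
#{M_15 ≥ 1} = #{S_15 ≥ 1} + #{S_15 ≥ 2} = 16384 + 9949 = 26333.
#{M_15 = 0} = 32768 - 26333 = 6435.
P(M_15 = 0) = 6435/32768 = 6435/32768

Answer: 6435/32768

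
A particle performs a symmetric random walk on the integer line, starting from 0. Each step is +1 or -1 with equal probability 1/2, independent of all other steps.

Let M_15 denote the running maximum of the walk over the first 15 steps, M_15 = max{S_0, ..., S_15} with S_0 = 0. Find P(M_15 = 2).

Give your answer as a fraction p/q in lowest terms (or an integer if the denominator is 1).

Answer: 5005/32768

Derivation:
Let M_15 = max(S_0,...,S_15). Use the reflection principle: for j ≥ 1, #{paths with M_15 ≥ j} = #{S_15 ≥ j} + #{S_15 ≥ j+1}.
By reflection, #{M_15 ≥ 2} = #{S_15 ≥ 2} + #{S_15 ≥ 3} = 9949 + 9949 = 19898.
#{M_15 ≥ 3} = #{S_15 ≥ 3} + #{S_15 ≥ 4} = 9949 + 4944 = 14893.
#{M_15 = 2} = 19898 - 14893 = 5005.
P(M_15 = 2) = 5005/32768 = 5005/32768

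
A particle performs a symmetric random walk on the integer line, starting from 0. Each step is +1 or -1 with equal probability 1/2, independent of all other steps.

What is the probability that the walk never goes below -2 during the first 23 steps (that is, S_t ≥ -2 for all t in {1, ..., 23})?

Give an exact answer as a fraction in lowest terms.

Answer: 1924111/4194304

Derivation:
Let f(t,s) = #length-t paths at position s with S_1..S_t all ≥ -2.
f(t,s) = f(t-1,s-1) + f(t-1,s+1) for s ≥ -2; f(t,s) = 0 for s < -2.
t=0: f(0,0)=1
t=1: f(1,-1)=1 f(1,1)=1
t=2: f(2,-2)=1 f(2,0)=2 f(2,2)=1
t=3: f(3,-1)=3 f(3,1)=3 f(3,3)=1
t=4: f(4,-2)=3 f(4,0)=6 f(4,2)=4 f(4,4)=1
t=5: f(5,-1)=9 f(5,1)=10 f(5,3)=5 f(5,5)=1
t=6: f(6,-2)=9 f(6,0)=19 f(6,2)=15 f(6,4)=6 f(6,6)=1
t=7: f(7,-1)=28 f(7,1)=34 f(7,3)=21 f(7,5)=7 f(7,7)=1
t=8: f(8,-2)=28 f(8,0)=62 f(8,2)=55 f(8,4)=28 f(8,6)=8 f(8,8)=1
t=9: f(9,-1)=90 f(9,1)=117 f(9,3)=83 f(9,5)=36 f(9,7)=9 f(9,9)=1
t=10: f(10,-2)=90 f(10,0)=207 f(10,2)=200 f(10,4)=119 f(10,6)=45 f(10,8)=10 f(10,10)=1
t=11: f(11,-1)=297 f(11,1)=407 f(11,3)=319 f(11,5)=164 f(11,7)=55 f(11,9)=11 f(11,11)=1
t=12: f(12,-2)=297 f(12,0)=704 f(12,2)=726 f(12,4)=483 f(12,6)=219 f(12,8)=66 f(12,10)=12 f(12,12)=1
t=13: f(13,-1)=1001 f(13,1)=1430 f(13,3)=1209 f(13,5)=702 f(13,7)=285 f(13,9)=78 f(13,11)=13 f(13,13)=1
t=14: f(14,-2)=1001 f(14,0)=2431 f(14,2)=2639 f(14,4)=1911 f(14,6)=987 f(14,8)=363 f(14,10)=91 f(14,12)=14 f(14,14)=1
t=15: f(15,-1)=3432 f(15,1)=5070 f(15,3)=4550 f(15,5)=2898 f(15,7)=1350 f(15,9)=454 f(15,11)=105 f(15,13)=15 f(15,15)=1
t=16: f(16,-2)=3432 f(16,0)=8502 f(16,2)=9620 f(16,4)=7448 f(16,6)=4248 f(16,8)=1804 f(16,10)=559 f(16,12)=120 f(16,14)=16 f(16,16)=1
t=17: f(17,-1)=11934 f(17,1)=18122 f(17,3)=17068 f(17,5)=11696 f(17,7)=6052 f(17,9)=2363 f(17,11)=679 f(17,13)=136 f(17,15)=17 f(17,17)=1
t=18: f(18,-2)=11934 f(18,0)=30056 f(18,2)=35190 f(18,4)=28764 f(18,6)=17748 f(18,8)=8415 f(18,10)=3042 f(18,12)=815 f(18,14)=153 f(18,16)=18 f(18,18)=1
t=19: f(19,-1)=41990 f(19,1)=65246 f(19,3)=63954 f(19,5)=46512 f(19,7)=26163 f(19,9)=11457 f(19,11)=3857 f(19,13)=968 f(19,15)=171 f(19,17)=19 f(19,19)=1
t=20: f(20,-2)=41990 f(20,0)=107236 f(20,2)=129200 f(20,4)=110466 f(20,6)=72675 f(20,8)=37620 f(20,10)=15314 f(20,12)=4825 f(20,14)=1139 f(20,16)=190 f(20,18)=20 f(20,20)=1
t=21: f(21,-1)=149226 f(21,1)=236436 f(21,3)=239666 f(21,5)=183141 f(21,7)=110295 f(21,9)=52934 f(21,11)=20139 f(21,13)=5964 f(21,15)=1329 f(21,17)=210 f(21,19)=21 f(21,21)=1
t=22: f(22,-2)=149226 f(22,0)=385662 f(22,2)=476102 f(22,4)=422807 f(22,6)=293436 f(22,8)=163229 f(22,10)=73073 f(22,12)=26103 f(22,14)=7293 f(22,16)=1539 f(22,18)=231 f(22,20)=22 f(22,22)=1
t=23: f(23,-1)=534888 f(23,1)=861764 f(23,3)=898909 f(23,5)=716243 f(23,7)=456665 f(23,9)=236302 f(23,11)=99176 f(23,13)=33396 f(23,15)=8832 f(23,17)=1770 f(23,19)=253 f(23,21)=23 f(23,23)=1
Σ_s f(23,s) = 3848222
P = 3848222/8388608 = 1924111/4194304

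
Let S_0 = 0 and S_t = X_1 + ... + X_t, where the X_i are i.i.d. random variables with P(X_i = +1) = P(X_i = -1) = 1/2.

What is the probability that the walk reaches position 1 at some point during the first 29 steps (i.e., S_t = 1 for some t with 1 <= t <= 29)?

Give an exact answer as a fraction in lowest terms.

Count via complement. Let g(t,s) = #length-t paths at position s with S_1..S_t all ≠ 1.
g(t,s) = g(t-1,s-1) + g(t-1,s+1) for s ≠ 1; g(t,1) = 0.
t=0: g(0,0)=1
t=1: g(1,-1)=1
t=2: g(2,-2)=1 g(2,0)=1
t=3: g(3,-3)=1 g(3,-1)=2
t=4: g(4,-4)=1 g(4,-2)=3 g(4,0)=2
t=5: g(5,-5)=1 g(5,-3)=4 g(5,-1)=5
t=6: g(6,-6)=1 g(6,-4)=5 g(6,-2)=9 g(6,0)=5
t=7: g(7,-7)=1 g(7,-5)=6 g(7,-3)=14 g(7,-1)=14
t=8: g(8,-8)=1 g(8,-6)=7 g(8,-4)=20 g(8,-2)=28 g(8,0)=14
t=9: g(9,-9)=1 g(9,-7)=8 g(9,-5)=27 g(9,-3)=48 g(9,-1)=42
t=10: g(10,-10)=1 g(10,-8)=9 g(10,-6)=35 g(10,-4)=75 g(10,-2)=90 g(10,0)=42
t=11: g(11,-11)=1 g(11,-9)=10 g(11,-7)=44 g(11,-5)=110 g(11,-3)=165 g(11,-1)=132
t=12: g(12,-12)=1 g(12,-10)=11 g(12,-8)=54 g(12,-6)=154 g(12,-4)=275 g(12,-2)=297 g(12,0)=132
t=13: g(13,-13)=1 g(13,-11)=12 g(13,-9)=65 g(13,-7)=208 g(13,-5)=429 g(13,-3)=572 g(13,-1)=429
t=14: g(14,-14)=1 g(14,-12)=13 g(14,-10)=77 g(14,-8)=273 g(14,-6)=637 g(14,-4)=1001 g(14,-2)=1001 g(14,0)=429
t=15: g(15,-15)=1 g(15,-13)=14 g(15,-11)=90 g(15,-9)=350 g(15,-7)=910 g(15,-5)=1638 g(15,-3)=2002 g(15,-1)=1430
t=16: g(16,-16)=1 g(16,-14)=15 g(16,-12)=104 g(16,-10)=440 g(16,-8)=1260 g(16,-6)=2548 g(16,-4)=3640 g(16,-2)=3432 g(16,0)=1430
t=17: g(17,-17)=1 g(17,-15)=16 g(17,-13)=119 g(17,-11)=544 g(17,-9)=1700 g(17,-7)=3808 g(17,-5)=6188 g(17,-3)=7072 g(17,-1)=4862
t=18: g(18,-18)=1 g(18,-16)=17 g(18,-14)=135 g(18,-12)=663 g(18,-10)=2244 g(18,-8)=5508 g(18,-6)=9996 g(18,-4)=13260 g(18,-2)=11934 g(18,0)=4862
t=19: g(19,-19)=1 g(19,-17)=18 g(19,-15)=152 g(19,-13)=798 g(19,-11)=2907 g(19,-9)=7752 g(19,-7)=15504 g(19,-5)=23256 g(19,-3)=25194 g(19,-1)=16796
t=20: g(20,-20)=1 g(20,-18)=19 g(20,-16)=170 g(20,-14)=950 g(20,-12)=3705 g(20,-10)=10659 g(20,-8)=23256 g(20,-6)=38760 g(20,-4)=48450 g(20,-2)=41990 g(20,0)=16796
t=21: g(21,-21)=1 g(21,-19)=20 g(21,-17)=189 g(21,-15)=1120 g(21,-13)=4655 g(21,-11)=14364 g(21,-9)=33915 g(21,-7)=62016 g(21,-5)=87210 g(21,-3)=90440 g(21,-1)=58786
t=22: g(22,-22)=1 g(22,-20)=21 g(22,-18)=209 g(22,-16)=1309 g(22,-14)=5775 g(22,-12)=19019 g(22,-10)=48279 g(22,-8)=95931 g(22,-6)=149226 g(22,-4)=177650 g(22,-2)=149226 g(22,0)=58786
t=23: g(23,-23)=1 g(23,-21)=22 g(23,-19)=230 g(23,-17)=1518 g(23,-15)=7084 g(23,-13)=24794 g(23,-11)=67298 g(23,-9)=144210 g(23,-7)=245157 g(23,-5)=326876 g(23,-3)=326876 g(23,-1)=208012
t=24: g(24,-24)=1 g(24,-22)=23 g(24,-20)=252 g(24,-18)=1748 g(24,-16)=8602 g(24,-14)=31878 g(24,-12)=92092 g(24,-10)=211508 g(24,-8)=389367 g(24,-6)=572033 g(24,-4)=653752 g(24,-2)=534888 g(24,0)=208012
t=25: g(25,-25)=1 g(25,-23)=24 g(25,-21)=275 g(25,-19)=2000 g(25,-17)=10350 g(25,-15)=40480 g(25,-13)=123970 g(25,-11)=303600 g(25,-9)=600875 g(25,-7)=961400 g(25,-5)=1225785 g(25,-3)=1188640 g(25,-1)=742900
t=26: g(26,-26)=1 g(26,-24)=25 g(26,-22)=299 g(26,-20)=2275 g(26,-18)=12350 g(26,-16)=50830 g(26,-14)=164450 g(26,-12)=427570 g(26,-10)=904475 g(26,-8)=1562275 g(26,-6)=2187185 g(26,-4)=2414425 g(26,-2)=1931540 g(26,0)=742900
t=27: g(27,-27)=1 g(27,-25)=26 g(27,-23)=324 g(27,-21)=2574 g(27,-19)=14625 g(27,-17)=63180 g(27,-15)=215280 g(27,-13)=592020 g(27,-11)=1332045 g(27,-9)=2466750 g(27,-7)=3749460 g(27,-5)=4601610 g(27,-3)=4345965 g(27,-1)=2674440
t=28: g(28,-28)=1 g(28,-26)=27 g(28,-24)=350 g(28,-22)=2898 g(28,-20)=17199 g(28,-18)=77805 g(28,-16)=278460 g(28,-14)=807300 g(28,-12)=1924065 g(28,-10)=3798795 g(28,-8)=6216210 g(28,-6)=8351070 g(28,-4)=8947575 g(28,-2)=7020405 g(28,0)=2674440
t=29: g(29,-29)=1 g(29,-27)=28 g(29,-25)=377 g(29,-23)=3248 g(29,-21)=20097 g(29,-19)=95004 g(29,-17)=356265 g(29,-15)=1085760 g(29,-13)=2731365 g(29,-11)=5722860 g(29,-9)=10015005 g(29,-7)=14567280 g(29,-5)=17298645 g(29,-3)=15967980 g(29,-1)=9694845
Paths never hitting 1: Σ_s g(29,s) = 77558760
Paths hitting 1: 2^29 - 77558760 = 459312152
P = 459312152/536870912 = 57414019/67108864

Answer: 57414019/67108864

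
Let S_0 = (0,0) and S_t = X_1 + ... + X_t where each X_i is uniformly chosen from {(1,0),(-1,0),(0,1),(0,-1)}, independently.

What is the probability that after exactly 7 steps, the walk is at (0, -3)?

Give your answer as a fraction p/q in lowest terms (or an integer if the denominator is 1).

Let h be the number of horizontal steps (so 7-h are vertical). To end at (0,-3) need (h+0)/2 right-steps and ((7-h)-3)/2 up-steps.
Sum over h with 0 ≤ h ≤ 4, h ≡ 0 (mod 2), 7-h ≡ 1 (mod 2):
h=0: C(7,0)·C(0,0)·C(7,2) = 1·1·21 = 21
h=2: C(7,2)·C(2,1)·C(5,1) = 21·2·5 = 210
h=4: C(7,4)·C(4,2)·C(3,0) = 35·6·1 = 210
Total favorable: 441
Total paths: 4^7 = 16384
P = 441/16384 = 441/16384

Answer: 441/16384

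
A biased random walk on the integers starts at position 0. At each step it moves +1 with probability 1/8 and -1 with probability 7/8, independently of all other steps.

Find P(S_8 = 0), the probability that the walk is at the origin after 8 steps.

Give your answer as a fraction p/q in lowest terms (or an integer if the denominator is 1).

Answer: 84035/8388608

Derivation:
To be at 0 after 8 steps: need exactly 4 steps of +1 and 4 of -1.
Number of such sequences: C(8,4) = 70
Each has probability (1/8)^4 · (7/8)^4 = 2401/16777216
P = 70 · 2401/16777216 = 84035/8388608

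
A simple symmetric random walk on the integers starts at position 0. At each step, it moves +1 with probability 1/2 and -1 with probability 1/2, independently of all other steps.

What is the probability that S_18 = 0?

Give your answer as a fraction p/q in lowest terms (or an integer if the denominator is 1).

To return to 0 after 18 steps: need exactly 9 steps of +1 and 9 of -1.
Favorable paths: C(18,9) = 48620
Total paths: 2^18 = 262144
P = 48620/262144 = 12155/65536

Answer: 12155/65536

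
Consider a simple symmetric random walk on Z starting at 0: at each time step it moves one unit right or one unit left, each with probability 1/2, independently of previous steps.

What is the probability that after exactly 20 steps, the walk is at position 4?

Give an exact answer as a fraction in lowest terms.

Answer: 62985/524288

Derivation:
To reach position 4 after 20 steps: need 12 steps of +1 and 8 of -1.
Favorable paths: C(20,12) = 125970
Total paths: 2^20 = 1048576
P = 125970/1048576 = 62985/524288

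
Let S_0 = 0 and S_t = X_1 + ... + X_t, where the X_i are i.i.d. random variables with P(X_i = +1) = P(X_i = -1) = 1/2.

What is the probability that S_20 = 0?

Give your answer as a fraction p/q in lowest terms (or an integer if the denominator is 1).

To return to 0 after 20 steps: need exactly 10 steps of +1 and 10 of -1.
Favorable paths: C(20,10) = 184756
Total paths: 2^20 = 1048576
P = 184756/1048576 = 46189/262144

Answer: 46189/262144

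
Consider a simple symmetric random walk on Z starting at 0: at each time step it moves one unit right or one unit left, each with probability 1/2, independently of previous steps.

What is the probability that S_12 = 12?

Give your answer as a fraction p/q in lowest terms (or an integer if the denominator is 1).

Answer: 1/4096

Derivation:
To reach position 12 after 12 steps: need 12 steps of +1 and 0 of -1.
Favorable paths: C(12,12) = 1
Total paths: 2^12 = 4096
P = 1/4096 = 1/4096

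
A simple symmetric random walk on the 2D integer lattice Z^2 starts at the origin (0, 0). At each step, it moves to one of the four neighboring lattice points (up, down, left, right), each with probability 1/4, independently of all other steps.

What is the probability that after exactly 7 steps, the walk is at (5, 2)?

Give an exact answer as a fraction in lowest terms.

Answer: 21/16384

Derivation:
Let h be the number of horizontal steps (so 7-h are vertical). To end at (5,2) need (h+5)/2 right-steps and ((7-h)+2)/2 up-steps.
Sum over h with 5 ≤ h ≤ 5, h ≡ 1 (mod 2), 7-h ≡ 0 (mod 2):
h=5: C(7,5)·C(5,5)·C(2,2) = 21·1·1 = 21
Total favorable: 21
Total paths: 4^7 = 16384
P = 21/16384 = 21/16384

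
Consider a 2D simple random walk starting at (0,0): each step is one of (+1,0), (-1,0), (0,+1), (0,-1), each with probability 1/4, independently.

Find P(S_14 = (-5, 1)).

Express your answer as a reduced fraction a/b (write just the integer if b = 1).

Answer: 1002001/134217728

Derivation:
Let h be the number of horizontal steps (so 14-h are vertical). To end at (-5,1) need (h-5)/2 right-steps and ((14-h)+1)/2 up-steps.
Sum over h with 5 ≤ h ≤ 13, h ≡ 1 (mod 2), 14-h ≡ 1 (mod 2):
h=5: C(14,5)·C(5,0)·C(9,5) = 2002·1·126 = 252252
h=7: C(14,7)·C(7,1)·C(7,4) = 3432·7·35 = 840840
h=9: C(14,9)·C(9,2)·C(5,3) = 2002·36·10 = 720720
h=11: C(14,11)·C(11,3)·C(3,2) = 364·165·3 = 180180
h=13: C(14,13)·C(13,4)·C(1,1) = 14·715·1 = 10010
Total favorable: 2004002
Total paths: 4^14 = 268435456
P = 2004002/268435456 = 1002001/134217728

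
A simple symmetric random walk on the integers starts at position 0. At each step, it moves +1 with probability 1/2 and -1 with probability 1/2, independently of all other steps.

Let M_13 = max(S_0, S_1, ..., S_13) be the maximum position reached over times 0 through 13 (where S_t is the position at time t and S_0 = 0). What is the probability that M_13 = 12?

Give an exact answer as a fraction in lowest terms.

Let M_13 = max(S_0,...,S_13). Use the reflection principle: for j ≥ 1, #{paths with M_13 ≥ j} = #{S_13 ≥ j} + #{S_13 ≥ j+1}.
By reflection, #{M_13 ≥ 12} = #{S_13 ≥ 12} + #{S_13 ≥ 13} = 1 + 1 = 2.
#{M_13 ≥ 13} = #{S_13 ≥ 13} + #{S_13 ≥ 14} = 1 + 0 = 1.
#{M_13 = 12} = 2 - 1 = 1.
P(M_13 = 12) = 1/8192 = 1/8192

Answer: 1/8192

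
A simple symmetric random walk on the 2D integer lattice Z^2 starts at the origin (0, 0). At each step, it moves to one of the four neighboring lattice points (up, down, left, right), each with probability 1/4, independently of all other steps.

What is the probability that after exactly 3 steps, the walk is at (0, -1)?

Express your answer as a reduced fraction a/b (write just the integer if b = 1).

Let h be the number of horizontal steps (so 3-h are vertical). To end at (0,-1) need (h+0)/2 right-steps and ((3-h)-1)/2 up-steps.
Sum over h with 0 ≤ h ≤ 2, h ≡ 0 (mod 2), 3-h ≡ 1 (mod 2):
h=0: C(3,0)·C(0,0)·C(3,1) = 1·1·3 = 3
h=2: C(3,2)·C(2,1)·C(1,0) = 3·2·1 = 6
Total favorable: 9
Total paths: 4^3 = 64
P = 9/64 = 9/64

Answer: 9/64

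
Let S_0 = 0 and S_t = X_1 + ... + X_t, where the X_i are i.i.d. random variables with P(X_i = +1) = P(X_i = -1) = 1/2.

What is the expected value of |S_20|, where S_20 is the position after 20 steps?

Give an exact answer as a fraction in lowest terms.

Answer: 230945/65536

Derivation:
S_20 takes values m ≡ 0 (mod 2) with |m| ≤ 20; P(S_20=m) = C(20,(20+m)/2)/2^20.
Total paths: 2^20 = 1048576
Distribution: P(S=-20)=1/1048576, P(S=-18)=20/1048576, P(S=-16)=190/1048576, P(S=-14)=1140/1048576, P(S=-12)=4845/1048576, P(S=-10)=15504/1048576, P(S=-8)=38760/1048576, P(S=-6)=77520/1048576, P(S=-4)=125970/1048576, P(S=-2)=167960/1048576, P(S=0)=184756/1048576, P(S=2)=167960/1048576, P(S=4)=125970/1048576, P(S=6)=77520/1048576, P(S=8)=38760/1048576, P(S=10)=15504/1048576, P(S=12)=4845/1048576, P(S=14)=1140/1048576, P(S=16)=190/1048576, P(S=18)=20/1048576, P(S=20)=1/1048576
E[|S_20|] = Σ_m |m|·P(S_20=m) = 3695120/1048576 = 230945/65536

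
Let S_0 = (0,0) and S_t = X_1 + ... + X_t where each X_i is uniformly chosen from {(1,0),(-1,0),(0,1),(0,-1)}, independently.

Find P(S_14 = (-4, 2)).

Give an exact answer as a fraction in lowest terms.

Let h be the number of horizontal steps (so 14-h are vertical). To end at (-4,2) need (h-4)/2 right-steps and ((14-h)+2)/2 up-steps.
Sum over h with 4 ≤ h ≤ 12, h ≡ 0 (mod 2), 14-h ≡ 0 (mod 2):
h=4: C(14,4)·C(4,0)·C(10,6) = 1001·1·210 = 210210
h=6: C(14,6)·C(6,1)·C(8,5) = 3003·6·56 = 1009008
h=8: C(14,8)·C(8,2)·C(6,4) = 3003·28·15 = 1261260
h=10: C(14,10)·C(10,3)·C(4,3) = 1001·120·4 = 480480
h=12: C(14,12)·C(12,4)·C(2,2) = 91·495·1 = 45045
Total favorable: 3006003
Total paths: 4^14 = 268435456
P = 3006003/268435456 = 3006003/268435456

Answer: 3006003/268435456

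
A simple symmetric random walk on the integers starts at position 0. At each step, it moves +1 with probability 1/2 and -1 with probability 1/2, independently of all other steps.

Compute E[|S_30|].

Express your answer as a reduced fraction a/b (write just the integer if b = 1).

Answer: 145422675/33554432

Derivation:
S_30 takes values m ≡ 0 (mod 2) with |m| ≤ 30; P(S_30=m) = C(30,(30+m)/2)/2^30.
Total paths: 2^30 = 1073741824
Distribution: P(S=-30)=1/1073741824, P(S=-28)=30/1073741824, P(S=-26)=435/1073741824, P(S=-24)=4060/1073741824, P(S=-22)=27405/1073741824, P(S=-20)=142506/1073741824, P(S=-18)=593775/1073741824, P(S=-16)=2035800/1073741824, P(S=-14)=5852925/1073741824, P(S=-12)=14307150/1073741824, P(S=-10)=30045015/1073741824, P(S=-8)=54627300/1073741824, P(S=-6)=86493225/1073741824, P(S=-4)=119759850/1073741824, P(S=-2)=145422675/1073741824, P(S=0)=155117520/1073741824, P(S=2)=145422675/1073741824, P(S=4)=119759850/1073741824, P(S=6)=86493225/1073741824, P(S=8)=54627300/1073741824, P(S=10)=30045015/1073741824, P(S=12)=14307150/1073741824, P(S=14)=5852925/1073741824, P(S=16)=2035800/1073741824, P(S=18)=593775/1073741824, P(S=20)=142506/1073741824, P(S=22)=27405/1073741824, P(S=24)=4060/1073741824, P(S=26)=435/1073741824, P(S=28)=30/1073741824, P(S=30)=1/1073741824
E[|S_30|] = Σ_m |m|·P(S_30=m) = 4653525600/1073741824 = 145422675/33554432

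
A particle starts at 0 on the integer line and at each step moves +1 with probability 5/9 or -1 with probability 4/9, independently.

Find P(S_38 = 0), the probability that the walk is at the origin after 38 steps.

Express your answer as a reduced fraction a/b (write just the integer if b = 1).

Answer: 61770325557248000000000000000000000/608266787713357709119683992618861307

Derivation:
To be at 0 after 38 steps: need exactly 19 steps of +1 and 19 of -1.
Number of such sequences: C(38,19) = 35345263800
Each has probability (5/9)^19 · (4/9)^19 = 5242880000000000000000000/1824800363140073127359051977856583921
P = 35345263800 · 5242880000000000000000000/1824800363140073127359051977856583921 = 61770325557248000000000000000000000/608266787713357709119683992618861307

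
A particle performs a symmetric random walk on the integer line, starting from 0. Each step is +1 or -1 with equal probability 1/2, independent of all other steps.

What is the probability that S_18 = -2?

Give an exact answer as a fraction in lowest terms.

To reach position -2 after 18 steps: need 8 steps of +1 and 10 of -1.
Favorable paths: C(18,8) = 43758
Total paths: 2^18 = 262144
P = 43758/262144 = 21879/131072

Answer: 21879/131072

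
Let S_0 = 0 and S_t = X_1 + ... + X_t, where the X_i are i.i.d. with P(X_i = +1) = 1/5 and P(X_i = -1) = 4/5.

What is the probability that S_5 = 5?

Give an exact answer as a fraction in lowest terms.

Answer: 1/3125

Derivation:
To reach position 5 after 5 steps: need 5 steps of +1 and 0 steps of -1.
Number of such sequences: C(5,5) = 1
Each has probability (1/5)^5 · (4/5)^0 = 1/3125
P = 1 · 1/3125 = 1/3125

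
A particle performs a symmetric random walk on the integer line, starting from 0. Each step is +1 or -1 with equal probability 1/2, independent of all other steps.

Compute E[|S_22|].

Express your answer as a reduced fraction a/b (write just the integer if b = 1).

Answer: 969969/262144

Derivation:
S_22 takes values m ≡ 0 (mod 2) with |m| ≤ 22; P(S_22=m) = C(22,(22+m)/2)/2^22.
Total paths: 2^22 = 4194304
Distribution: P(S=-22)=1/4194304, P(S=-20)=22/4194304, P(S=-18)=231/4194304, P(S=-16)=1540/4194304, P(S=-14)=7315/4194304, P(S=-12)=26334/4194304, P(S=-10)=74613/4194304, P(S=-8)=170544/4194304, P(S=-6)=319770/4194304, P(S=-4)=497420/4194304, P(S=-2)=646646/4194304, P(S=0)=705432/4194304, P(S=2)=646646/4194304, P(S=4)=497420/4194304, P(S=6)=319770/4194304, P(S=8)=170544/4194304, P(S=10)=74613/4194304, P(S=12)=26334/4194304, P(S=14)=7315/4194304, P(S=16)=1540/4194304, P(S=18)=231/4194304, P(S=20)=22/4194304, P(S=22)=1/4194304
E[|S_22|] = Σ_m |m|·P(S_22=m) = 15519504/4194304 = 969969/262144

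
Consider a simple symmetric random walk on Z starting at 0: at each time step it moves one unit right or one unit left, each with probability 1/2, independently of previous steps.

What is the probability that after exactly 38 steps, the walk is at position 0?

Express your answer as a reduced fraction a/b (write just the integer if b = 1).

To return to 0 after 38 steps: need exactly 19 steps of +1 and 19 of -1.
Favorable paths: C(38,19) = 35345263800
Total paths: 2^38 = 274877906944
P = 35345263800/274877906944 = 4418157975/34359738368

Answer: 4418157975/34359738368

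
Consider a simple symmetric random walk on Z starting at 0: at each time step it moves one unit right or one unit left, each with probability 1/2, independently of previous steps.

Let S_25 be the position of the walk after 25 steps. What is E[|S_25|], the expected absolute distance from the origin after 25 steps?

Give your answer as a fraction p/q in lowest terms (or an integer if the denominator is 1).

Answer: 16900975/4194304

Derivation:
S_25 takes values m ≡ 1 (mod 2) with |m| ≤ 25; P(S_25=m) = C(25,(25+m)/2)/2^25.
Total paths: 2^25 = 33554432
Distribution: P(S=-25)=1/33554432, P(S=-23)=25/33554432, P(S=-21)=300/33554432, P(S=-19)=2300/33554432, P(S=-17)=12650/33554432, P(S=-15)=53130/33554432, P(S=-13)=177100/33554432, P(S=-11)=480700/33554432, P(S=-9)=1081575/33554432, P(S=-7)=2042975/33554432, P(S=-5)=3268760/33554432, P(S=-3)=4457400/33554432, P(S=-1)=5200300/33554432, P(S=1)=5200300/33554432, P(S=3)=4457400/33554432, P(S=5)=3268760/33554432, P(S=7)=2042975/33554432, P(S=9)=1081575/33554432, P(S=11)=480700/33554432, P(S=13)=177100/33554432, P(S=15)=53130/33554432, P(S=17)=12650/33554432, P(S=19)=2300/33554432, P(S=21)=300/33554432, P(S=23)=25/33554432, P(S=25)=1/33554432
E[|S_25|] = Σ_m |m|·P(S_25=m) = 135207800/33554432 = 16900975/4194304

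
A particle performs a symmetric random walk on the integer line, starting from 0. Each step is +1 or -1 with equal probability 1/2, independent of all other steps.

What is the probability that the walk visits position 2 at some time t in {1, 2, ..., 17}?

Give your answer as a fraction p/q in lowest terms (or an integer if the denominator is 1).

Count via complement. Let g(t,s) = #length-t paths at position s with S_1..S_t all ≠ 2.
g(t,s) = g(t-1,s-1) + g(t-1,s+1) for s ≠ 2; g(t,2) = 0.
t=0: g(0,0)=1
t=1: g(1,-1)=1 g(1,1)=1
t=2: g(2,-2)=1 g(2,0)=2
t=3: g(3,-3)=1 g(3,-1)=3 g(3,1)=2
t=4: g(4,-4)=1 g(4,-2)=4 g(4,0)=5
t=5: g(5,-5)=1 g(5,-3)=5 g(5,-1)=9 g(5,1)=5
t=6: g(6,-6)=1 g(6,-4)=6 g(6,-2)=14 g(6,0)=14
t=7: g(7,-7)=1 g(7,-5)=7 g(7,-3)=20 g(7,-1)=28 g(7,1)=14
t=8: g(8,-8)=1 g(8,-6)=8 g(8,-4)=27 g(8,-2)=48 g(8,0)=42
t=9: g(9,-9)=1 g(9,-7)=9 g(9,-5)=35 g(9,-3)=75 g(9,-1)=90 g(9,1)=42
t=10: g(10,-10)=1 g(10,-8)=10 g(10,-6)=44 g(10,-4)=110 g(10,-2)=165 g(10,0)=132
t=11: g(11,-11)=1 g(11,-9)=11 g(11,-7)=54 g(11,-5)=154 g(11,-3)=275 g(11,-1)=297 g(11,1)=132
t=12: g(12,-12)=1 g(12,-10)=12 g(12,-8)=65 g(12,-6)=208 g(12,-4)=429 g(12,-2)=572 g(12,0)=429
t=13: g(13,-13)=1 g(13,-11)=13 g(13,-9)=77 g(13,-7)=273 g(13,-5)=637 g(13,-3)=1001 g(13,-1)=1001 g(13,1)=429
t=14: g(14,-14)=1 g(14,-12)=14 g(14,-10)=90 g(14,-8)=350 g(14,-6)=910 g(14,-4)=1638 g(14,-2)=2002 g(14,0)=1430
t=15: g(15,-15)=1 g(15,-13)=15 g(15,-11)=104 g(15,-9)=440 g(15,-7)=1260 g(15,-5)=2548 g(15,-3)=3640 g(15,-1)=3432 g(15,1)=1430
t=16: g(16,-16)=1 g(16,-14)=16 g(16,-12)=119 g(16,-10)=544 g(16,-8)=1700 g(16,-6)=3808 g(16,-4)=6188 g(16,-2)=7072 g(16,0)=4862
t=17: g(17,-17)=1 g(17,-15)=17 g(17,-13)=135 g(17,-11)=663 g(17,-9)=2244 g(17,-7)=5508 g(17,-5)=9996 g(17,-3)=13260 g(17,-1)=11934 g(17,1)=4862
Paths never hitting 2: Σ_s g(17,s) = 48620
Paths hitting 2: 2^17 - 48620 = 82452
P = 82452/131072 = 20613/32768

Answer: 20613/32768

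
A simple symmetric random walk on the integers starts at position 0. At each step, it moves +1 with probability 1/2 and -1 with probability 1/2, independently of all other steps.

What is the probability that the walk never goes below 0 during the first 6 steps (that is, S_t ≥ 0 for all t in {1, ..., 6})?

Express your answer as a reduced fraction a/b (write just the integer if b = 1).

Let f(t,s) = #length-t paths at position s with S_1..S_t all ≥ 0.
f(t,s) = f(t-1,s-1) + f(t-1,s+1) for s ≥ 0; f(t,s) = 0 for s < 0.
t=0: f(0,0)=1
t=1: f(1,1)=1
t=2: f(2,0)=1 f(2,2)=1
t=3: f(3,1)=2 f(3,3)=1
t=4: f(4,0)=2 f(4,2)=3 f(4,4)=1
t=5: f(5,1)=5 f(5,3)=4 f(5,5)=1
t=6: f(6,0)=5 f(6,2)=9 f(6,4)=5 f(6,6)=1
Σ_s f(6,s) = 20
P = 20/64 = 5/16

Answer: 5/16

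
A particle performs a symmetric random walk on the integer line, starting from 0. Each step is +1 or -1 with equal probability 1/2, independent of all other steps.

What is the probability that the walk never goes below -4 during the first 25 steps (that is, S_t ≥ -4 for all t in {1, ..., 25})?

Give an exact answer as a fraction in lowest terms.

Let f(t,s) = #length-t paths at position s with S_1..S_t all ≥ -4.
f(t,s) = f(t-1,s-1) + f(t-1,s+1) for s ≥ -4; f(t,s) = 0 for s < -4.
t=0: f(0,0)=1
t=1: f(1,-1)=1 f(1,1)=1
t=2: f(2,-2)=1 f(2,0)=2 f(2,2)=1
t=3: f(3,-3)=1 f(3,-1)=3 f(3,1)=3 f(3,3)=1
t=4: f(4,-4)=1 f(4,-2)=4 f(4,0)=6 f(4,2)=4 f(4,4)=1
t=5: f(5,-3)=5 f(5,-1)=10 f(5,1)=10 f(5,3)=5 f(5,5)=1
t=6: f(6,-4)=5 f(6,-2)=15 f(6,0)=20 f(6,2)=15 f(6,4)=6 f(6,6)=1
t=7: f(7,-3)=20 f(7,-1)=35 f(7,1)=35 f(7,3)=21 f(7,5)=7 f(7,7)=1
t=8: f(8,-4)=20 f(8,-2)=55 f(8,0)=70 f(8,2)=56 f(8,4)=28 f(8,6)=8 f(8,8)=1
t=9: f(9,-3)=75 f(9,-1)=125 f(9,1)=126 f(9,3)=84 f(9,5)=36 f(9,7)=9 f(9,9)=1
t=10: f(10,-4)=75 f(10,-2)=200 f(10,0)=251 f(10,2)=210 f(10,4)=120 f(10,6)=45 f(10,8)=10 f(10,10)=1
t=11: f(11,-3)=275 f(11,-1)=451 f(11,1)=461 f(11,3)=330 f(11,5)=165 f(11,7)=55 f(11,9)=11 f(11,11)=1
t=12: f(12,-4)=275 f(12,-2)=726 f(12,0)=912 f(12,2)=791 f(12,4)=495 f(12,6)=220 f(12,8)=66 f(12,10)=12 f(12,12)=1
t=13: f(13,-3)=1001 f(13,-1)=1638 f(13,1)=1703 f(13,3)=1286 f(13,5)=715 f(13,7)=286 f(13,9)=78 f(13,11)=13 f(13,13)=1
t=14: f(14,-4)=1001 f(14,-2)=2639 f(14,0)=3341 f(14,2)=2989 f(14,4)=2001 f(14,6)=1001 f(14,8)=364 f(14,10)=91 f(14,12)=14 f(14,14)=1
t=15: f(15,-3)=3640 f(15,-1)=5980 f(15,1)=6330 f(15,3)=4990 f(15,5)=3002 f(15,7)=1365 f(15,9)=455 f(15,11)=105 f(15,13)=15 f(15,15)=1
t=16: f(16,-4)=3640 f(16,-2)=9620 f(16,0)=12310 f(16,2)=11320 f(16,4)=7992 f(16,6)=4367 f(16,8)=1820 f(16,10)=560 f(16,12)=120 f(16,14)=16 f(16,16)=1
t=17: f(17,-3)=13260 f(17,-1)=21930 f(17,1)=23630 f(17,3)=19312 f(17,5)=12359 f(17,7)=6187 f(17,9)=2380 f(17,11)=680 f(17,13)=136 f(17,15)=17 f(17,17)=1
t=18: f(18,-4)=13260 f(18,-2)=35190 f(18,0)=45560 f(18,2)=42942 f(18,4)=31671 f(18,6)=18546 f(18,8)=8567 f(18,10)=3060 f(18,12)=816 f(18,14)=153 f(18,16)=18 f(18,18)=1
t=19: f(19,-3)=48450 f(19,-1)=80750 f(19,1)=88502 f(19,3)=74613 f(19,5)=50217 f(19,7)=27113 f(19,9)=11627 f(19,11)=3876 f(19,13)=969 f(19,15)=171 f(19,17)=19 f(19,19)=1
t=20: f(20,-4)=48450 f(20,-2)=129200 f(20,0)=169252 f(20,2)=163115 f(20,4)=124830 f(20,6)=77330 f(20,8)=38740 f(20,10)=15503 f(20,12)=4845 f(20,14)=1140 f(20,16)=190 f(20,18)=20 f(20,20)=1
t=21: f(21,-3)=177650 f(21,-1)=298452 f(21,1)=332367 f(21,3)=287945 f(21,5)=202160 f(21,7)=116070 f(21,9)=54243 f(21,11)=20348 f(21,13)=5985 f(21,15)=1330 f(21,17)=210 f(21,19)=21 f(21,21)=1
t=22: f(22,-4)=177650 f(22,-2)=476102 f(22,0)=630819 f(22,2)=620312 f(22,4)=490105 f(22,6)=318230 f(22,8)=170313 f(22,10)=74591 f(22,12)=26333 f(22,14)=7315 f(22,16)=1540 f(22,18)=231 f(22,20)=22 f(22,22)=1
t=23: f(23,-3)=653752 f(23,-1)=1106921 f(23,1)=1251131 f(23,3)=1110417 f(23,5)=808335 f(23,7)=488543 f(23,9)=244904 f(23,11)=100924 f(23,13)=33648 f(23,15)=8855 f(23,17)=1771 f(23,19)=253 f(23,21)=23 f(23,23)=1
t=24: f(24,-4)=653752 f(24,-2)=1760673 f(24,0)=2358052 f(24,2)=2361548 f(24,4)=1918752 f(24,6)=1296878 f(24,8)=733447 f(24,10)=345828 f(24,12)=134572 f(24,14)=42503 f(24,16)=10626 f(24,18)=2024 f(24,20)=276 f(24,22)=24 f(24,24)=1
t=25: f(25,-3)=2414425 f(25,-1)=4118725 f(25,1)=4719600 f(25,3)=4280300 f(25,5)=3215630 f(25,7)=2030325 f(25,9)=1079275 f(25,11)=480400 f(25,13)=177075 f(25,15)=53129 f(25,17)=12650 f(25,19)=2300 f(25,21)=300 f(25,23)=25 f(25,25)=1
Σ_s f(25,s) = 22584160
P = 22584160/33554432 = 705755/1048576

Answer: 705755/1048576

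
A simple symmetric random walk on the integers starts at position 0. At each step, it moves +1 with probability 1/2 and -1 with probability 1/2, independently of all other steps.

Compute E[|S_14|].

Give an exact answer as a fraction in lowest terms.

S_14 takes values m ≡ 0 (mod 2) with |m| ≤ 14; P(S_14=m) = C(14,(14+m)/2)/2^14.
Total paths: 2^14 = 16384
Distribution: P(S=-14)=1/16384, P(S=-12)=14/16384, P(S=-10)=91/16384, P(S=-8)=364/16384, P(S=-6)=1001/16384, P(S=-4)=2002/16384, P(S=-2)=3003/16384, P(S=0)=3432/16384, P(S=2)=3003/16384, P(S=4)=2002/16384, P(S=6)=1001/16384, P(S=8)=364/16384, P(S=10)=91/16384, P(S=12)=14/16384, P(S=14)=1/16384
E[|S_14|] = Σ_m |m|·P(S_14=m) = 48048/16384 = 3003/1024

Answer: 3003/1024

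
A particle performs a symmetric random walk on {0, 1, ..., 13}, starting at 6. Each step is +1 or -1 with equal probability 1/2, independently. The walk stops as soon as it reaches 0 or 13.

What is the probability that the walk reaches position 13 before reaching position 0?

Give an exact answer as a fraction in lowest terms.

Answer: 6/13

Derivation:
Symmetric walk (p = 1/2): the harmonic-function argument gives P(hit 13 before 0 | start at 6) = a/N.
P = 6/13 = 6/13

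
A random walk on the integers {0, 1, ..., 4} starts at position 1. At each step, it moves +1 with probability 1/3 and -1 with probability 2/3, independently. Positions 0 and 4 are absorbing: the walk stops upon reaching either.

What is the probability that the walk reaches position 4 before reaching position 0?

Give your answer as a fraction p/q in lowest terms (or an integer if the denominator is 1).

Biased walk: p = 1/3, q = 2/3, r = q/p = 2
Gambler's ruin: P(hit 4 before 0 | start at 1) = (1 - r^a)/(1 - r^N)
r^1 = 2; r^4 = 16
P = (1 - 2) / (1 - 16) = -1 / -15 = 1/15

Answer: 1/15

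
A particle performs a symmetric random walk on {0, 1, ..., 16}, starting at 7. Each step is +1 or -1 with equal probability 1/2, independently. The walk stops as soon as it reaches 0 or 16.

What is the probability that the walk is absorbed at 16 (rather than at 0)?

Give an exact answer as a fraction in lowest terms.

Symmetric walk (p = 1/2): the harmonic-function argument gives P(hit 16 before 0 | start at 7) = a/N.
P = 7/16 = 7/16

Answer: 7/16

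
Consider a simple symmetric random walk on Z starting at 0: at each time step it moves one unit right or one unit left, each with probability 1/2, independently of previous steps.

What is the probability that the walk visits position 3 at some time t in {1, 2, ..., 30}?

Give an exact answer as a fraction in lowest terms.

Answer: 313889477/536870912

Derivation:
Count via complement. Let g(t,s) = #length-t paths at position s with S_1..S_t all ≠ 3.
g(t,s) = g(t-1,s-1) + g(t-1,s+1) for s ≠ 3; g(t,3) = 0.
t=0: g(0,0)=1
t=1: g(1,-1)=1 g(1,1)=1
t=2: g(2,-2)=1 g(2,0)=2 g(2,2)=1
t=3: g(3,-3)=1 g(3,-1)=3 g(3,1)=3
t=4: g(4,-4)=1 g(4,-2)=4 g(4,0)=6 g(4,2)=3
t=5: g(5,-5)=1 g(5,-3)=5 g(5,-1)=10 g(5,1)=9
t=6: g(6,-6)=1 g(6,-4)=6 g(6,-2)=15 g(6,0)=19 g(6,2)=9
t=7: g(7,-7)=1 g(7,-5)=7 g(7,-3)=21 g(7,-1)=34 g(7,1)=28
t=8: g(8,-8)=1 g(8,-6)=8 g(8,-4)=28 g(8,-2)=55 g(8,0)=62 g(8,2)=28
t=9: g(9,-9)=1 g(9,-7)=9 g(9,-5)=36 g(9,-3)=83 g(9,-1)=117 g(9,1)=90
t=10: g(10,-10)=1 g(10,-8)=10 g(10,-6)=45 g(10,-4)=119 g(10,-2)=200 g(10,0)=207 g(10,2)=90
t=11: g(11,-11)=1 g(11,-9)=11 g(11,-7)=55 g(11,-5)=164 g(11,-3)=319 g(11,-1)=407 g(11,1)=297
t=12: g(12,-12)=1 g(12,-10)=12 g(12,-8)=66 g(12,-6)=219 g(12,-4)=483 g(12,-2)=726 g(12,0)=704 g(12,2)=297
t=13: g(13,-13)=1 g(13,-11)=13 g(13,-9)=78 g(13,-7)=285 g(13,-5)=702 g(13,-3)=1209 g(13,-1)=1430 g(13,1)=1001
t=14: g(14,-14)=1 g(14,-12)=14 g(14,-10)=91 g(14,-8)=363 g(14,-6)=987 g(14,-4)=1911 g(14,-2)=2639 g(14,0)=2431 g(14,2)=1001
t=15: g(15,-15)=1 g(15,-13)=15 g(15,-11)=105 g(15,-9)=454 g(15,-7)=1350 g(15,-5)=2898 g(15,-3)=4550 g(15,-1)=5070 g(15,1)=3432
t=16: g(16,-16)=1 g(16,-14)=16 g(16,-12)=120 g(16,-10)=559 g(16,-8)=1804 g(16,-6)=4248 g(16,-4)=7448 g(16,-2)=9620 g(16,0)=8502 g(16,2)=3432
t=17: g(17,-17)=1 g(17,-15)=17 g(17,-13)=136 g(17,-11)=679 g(17,-9)=2363 g(17,-7)=6052 g(17,-5)=11696 g(17,-3)=17068 g(17,-1)=18122 g(17,1)=11934
t=18: g(18,-18)=1 g(18,-16)=18 g(18,-14)=153 g(18,-12)=815 g(18,-10)=3042 g(18,-8)=8415 g(18,-6)=17748 g(18,-4)=28764 g(18,-2)=35190 g(18,0)=30056 g(18,2)=11934
t=19: g(19,-19)=1 g(19,-17)=19 g(19,-15)=171 g(19,-13)=968 g(19,-11)=3857 g(19,-9)=11457 g(19,-7)=26163 g(19,-5)=46512 g(19,-3)=63954 g(19,-1)=65246 g(19,1)=41990
t=20: g(20,-20)=1 g(20,-18)=20 g(20,-16)=190 g(20,-14)=1139 g(20,-12)=4825 g(20,-10)=15314 g(20,-8)=37620 g(20,-6)=72675 g(20,-4)=110466 g(20,-2)=129200 g(20,0)=107236 g(20,2)=41990
t=21: g(21,-21)=1 g(21,-19)=21 g(21,-17)=210 g(21,-15)=1329 g(21,-13)=5964 g(21,-11)=20139 g(21,-9)=52934 g(21,-7)=110295 g(21,-5)=183141 g(21,-3)=239666 g(21,-1)=236436 g(21,1)=149226
t=22: g(22,-22)=1 g(22,-20)=22 g(22,-18)=231 g(22,-16)=1539 g(22,-14)=7293 g(22,-12)=26103 g(22,-10)=73073 g(22,-8)=163229 g(22,-6)=293436 g(22,-4)=422807 g(22,-2)=476102 g(22,0)=385662 g(22,2)=149226
t=23: g(23,-23)=1 g(23,-21)=23 g(23,-19)=253 g(23,-17)=1770 g(23,-15)=8832 g(23,-13)=33396 g(23,-11)=99176 g(23,-9)=236302 g(23,-7)=456665 g(23,-5)=716243 g(23,-3)=898909 g(23,-1)=861764 g(23,1)=534888
t=24: g(24,-24)=1 g(24,-22)=24 g(24,-20)=276 g(24,-18)=2023 g(24,-16)=10602 g(24,-14)=42228 g(24,-12)=132572 g(24,-10)=335478 g(24,-8)=692967 g(24,-6)=1172908 g(24,-4)=1615152 g(24,-2)=1760673 g(24,0)=1396652 g(24,2)=534888
t=25: g(25,-25)=1 g(25,-23)=25 g(25,-21)=300 g(25,-19)=2299 g(25,-17)=12625 g(25,-15)=52830 g(25,-13)=174800 g(25,-11)=468050 g(25,-9)=1028445 g(25,-7)=1865875 g(25,-5)=2788060 g(25,-3)=3375825 g(25,-1)=3157325 g(25,1)=1931540
t=26: g(26,-26)=1 g(26,-24)=26 g(26,-22)=325 g(26,-20)=2599 g(26,-18)=14924 g(26,-16)=65455 g(26,-14)=227630 g(26,-12)=642850 g(26,-10)=1496495 g(26,-8)=2894320 g(26,-6)=4653935 g(26,-4)=6163885 g(26,-2)=6533150 g(26,0)=5088865 g(26,2)=1931540
t=27: g(27,-27)=1 g(27,-25)=27 g(27,-23)=351 g(27,-21)=2924 g(27,-19)=17523 g(27,-17)=80379 g(27,-15)=293085 g(27,-13)=870480 g(27,-11)=2139345 g(27,-9)=4390815 g(27,-7)=7548255 g(27,-5)=10817820 g(27,-3)=12697035 g(27,-1)=11622015 g(27,1)=7020405
t=28: g(28,-28)=1 g(28,-26)=28 g(28,-24)=378 g(28,-22)=3275 g(28,-20)=20447 g(28,-18)=97902 g(28,-16)=373464 g(28,-14)=1163565 g(28,-12)=3009825 g(28,-10)=6530160 g(28,-8)=11939070 g(28,-6)=18366075 g(28,-4)=23514855 g(28,-2)=24319050 g(28,0)=18642420 g(28,2)=7020405
t=29: g(29,-29)=1 g(29,-27)=29 g(29,-25)=406 g(29,-23)=3653 g(29,-21)=23722 g(29,-19)=118349 g(29,-17)=471366 g(29,-15)=1537029 g(29,-13)=4173390 g(29,-11)=9539985 g(29,-9)=18469230 g(29,-7)=30305145 g(29,-5)=41880930 g(29,-3)=47833905 g(29,-1)=42961470 g(29,1)=25662825
t=30: g(30,-30)=1 g(30,-28)=30 g(30,-26)=435 g(30,-24)=4059 g(30,-22)=27375 g(30,-20)=142071 g(30,-18)=589715 g(30,-16)=2008395 g(30,-14)=5710419 g(30,-12)=13713375 g(30,-10)=28009215 g(30,-8)=48774375 g(30,-6)=72186075 g(30,-4)=89714835 g(30,-2)=90795375 g(30,0)=68624295 g(30,2)=25662825
Paths never hitting 3: Σ_s g(30,s) = 445962870
Paths hitting 3: 2^30 - 445962870 = 627778954
P = 627778954/1073741824 = 313889477/536870912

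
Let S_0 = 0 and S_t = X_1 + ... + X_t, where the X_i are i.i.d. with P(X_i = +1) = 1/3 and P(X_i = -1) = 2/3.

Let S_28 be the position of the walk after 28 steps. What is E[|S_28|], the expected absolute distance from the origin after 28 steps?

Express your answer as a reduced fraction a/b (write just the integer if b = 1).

S_28 takes values m ≡ 0 (mod 2) with |m| ≤ 28; P(S_28=m) = C(28,(28+m)/2) · (1/3)^((28+m)/2) · (2/3)^((28-m)/2).
Distribution: P(S=-28)=268435456/22876792454961, P(S=-26)=3758096384/22876792454961, P(S=-24)=939524096/847288609443, P(S=-22)=12213813248/2541865828329, P(S=-20)=38168166400/2541865828329, P(S=-18)=30534533120/847288609443, P(S=-16)=175573565440/2541865828329, P(S=-14)=275901317120/2541865828329, P(S=-12)=120706826240/847288609443, P(S=-10)=1207068262400/7625597484987, P(S=-8)=1146714849280/7625597484987, P(S=-6)=104246804480/847288609443, P(S=-4)=221524459520/2541865828329, P(S=-2)=136322744320/2541865828329, P(S=0)=24343347200/847288609443, P(S=2)=34080686080/2541865828329, P(S=4)=13845278720/2541865828329, P(S=6)=1628856320/847288609443, P(S=8)=4479354880/7625597484987, P(S=10)=1178777600/7625597484987, P(S=12)=29469440/847288609443, P(S=14)=16839680/2541865828329, P(S=16)=2679040/2541865828329, P(S=18)=116480/847288609443, P(S=20)=36400/2541865828329, P(S=22)=2912/2541865828329, P(S=24)=56/847288609443, P(S=26)=56/22876792454961, P(S=28)=1/22876792454961
E[|S_28|] = Σ_m |m|·P(S_28=m) = 216578218395532/22876792454961

Answer: 216578218395532/22876792454961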